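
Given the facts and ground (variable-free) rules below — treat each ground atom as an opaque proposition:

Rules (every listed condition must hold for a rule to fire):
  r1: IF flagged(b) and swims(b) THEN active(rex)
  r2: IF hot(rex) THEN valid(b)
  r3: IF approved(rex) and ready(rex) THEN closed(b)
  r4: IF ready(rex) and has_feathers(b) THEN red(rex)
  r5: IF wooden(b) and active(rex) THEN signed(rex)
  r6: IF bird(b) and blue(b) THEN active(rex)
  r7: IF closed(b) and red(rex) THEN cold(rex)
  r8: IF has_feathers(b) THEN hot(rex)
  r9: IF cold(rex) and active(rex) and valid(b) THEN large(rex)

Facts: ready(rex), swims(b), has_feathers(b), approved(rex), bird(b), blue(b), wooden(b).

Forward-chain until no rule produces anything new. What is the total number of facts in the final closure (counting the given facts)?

[1] r3 [IF approved(rex) and ready(rex) THEN closed(b)]; r4 [IF ready(rex) and has_feathers(b) THEN red(rex)]; r6 [IF bird(b) and blue(b) THEN active(rex)]; r8 [IF has_feathers(b) THEN hot(rex)]. ⇒ new: closed(b), red(rex), active(rex), hot(rex).
[2] r2 [IF hot(rex) THEN valid(b)]; r5 [IF wooden(b) and active(rex) THEN signed(rex)]; r7 [IF closed(b) and red(rex) THEN cold(rex)]. ⇒ new: valid(b), signed(rex), cold(rex).
[3] r9 [IF cold(rex) and active(rex) and valid(b) THEN large(rex)]. ⇒ new: large(rex).
Closure: {active(rex), approved(rex), bird(b), blue(b), closed(b), cold(rex), has_feathers(b), hot(rex), large(rex), ready(rex), red(rex), signed(rex), swims(b), valid(b), wooden(b)} — 15 facts.

15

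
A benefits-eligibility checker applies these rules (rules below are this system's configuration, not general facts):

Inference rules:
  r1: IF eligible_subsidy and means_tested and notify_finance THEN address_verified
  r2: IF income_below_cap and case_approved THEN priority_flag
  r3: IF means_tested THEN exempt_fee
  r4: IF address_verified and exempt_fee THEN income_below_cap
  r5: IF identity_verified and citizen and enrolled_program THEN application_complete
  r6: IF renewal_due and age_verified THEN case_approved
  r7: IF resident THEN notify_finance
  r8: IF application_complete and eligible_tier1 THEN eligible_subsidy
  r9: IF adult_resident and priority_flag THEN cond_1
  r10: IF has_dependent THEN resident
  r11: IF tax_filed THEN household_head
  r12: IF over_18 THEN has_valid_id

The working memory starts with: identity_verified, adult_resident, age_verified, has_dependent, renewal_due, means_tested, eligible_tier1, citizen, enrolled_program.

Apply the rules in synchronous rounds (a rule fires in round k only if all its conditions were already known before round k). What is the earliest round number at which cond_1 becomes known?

Round 1 fires r3, r5, r6, r10, giving exempt_fee, application_complete, case_approved, resident.
Round 2 fires r7, r8, giving notify_finance, eligible_subsidy.
Round 3 fires r1, giving address_verified.
Round 4 fires r4, giving income_below_cap.
Round 5 fires r2, giving priority_flag.
Round 6 fires r9, giving cond_1.
cond_1 first appears in round 6.

6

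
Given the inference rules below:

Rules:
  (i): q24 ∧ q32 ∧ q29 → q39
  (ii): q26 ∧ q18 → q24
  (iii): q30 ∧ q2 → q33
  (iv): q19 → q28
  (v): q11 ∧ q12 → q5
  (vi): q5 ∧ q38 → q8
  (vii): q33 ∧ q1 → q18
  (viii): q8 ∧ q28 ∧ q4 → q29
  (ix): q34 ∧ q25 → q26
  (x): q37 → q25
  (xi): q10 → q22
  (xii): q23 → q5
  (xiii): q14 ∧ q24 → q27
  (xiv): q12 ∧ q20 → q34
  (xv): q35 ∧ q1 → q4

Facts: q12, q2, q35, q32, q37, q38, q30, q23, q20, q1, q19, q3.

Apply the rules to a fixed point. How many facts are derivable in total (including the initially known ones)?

Round 1 — (iii), (iv), (x), (xii), (xiv), (xv), derive q33, q28, q25, q5, q34, q4.
Round 2 — (vi), (vii), (ix), derive q8, q18, q26.
Round 3 — (ii), (viii), derive q24, q29.
Round 4 — (i), derive q39.
Closure: {q1, q12, q18, q19, q2, q20, q23, q24, q25, q26, q28, q29, q3, q30, q32, q33, q34, q35, q37, q38, q39, q4, q5, q8} — 24 facts.

24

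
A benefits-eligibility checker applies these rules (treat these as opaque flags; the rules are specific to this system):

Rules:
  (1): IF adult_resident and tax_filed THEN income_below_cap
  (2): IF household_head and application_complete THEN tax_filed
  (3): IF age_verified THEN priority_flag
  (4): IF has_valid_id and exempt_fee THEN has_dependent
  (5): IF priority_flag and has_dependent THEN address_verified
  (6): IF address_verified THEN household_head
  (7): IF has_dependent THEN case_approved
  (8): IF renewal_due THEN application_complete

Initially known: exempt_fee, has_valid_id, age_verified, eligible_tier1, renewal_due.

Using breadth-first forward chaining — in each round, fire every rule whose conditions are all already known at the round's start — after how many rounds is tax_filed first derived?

Round 1: (3) [IF age_verified THEN priority_flag]; (4) [IF has_valid_id and exempt_fee THEN has_dependent]; (8) [IF renewal_due THEN application_complete]. Adds priority_flag, has_dependent, application_complete.
Round 2: (5) [IF priority_flag and has_dependent THEN address_verified]; (7) [IF has_dependent THEN case_approved]. Adds address_verified, case_approved.
Round 3: (6) [IF address_verified THEN household_head]. Adds household_head.
Round 4: (2) [IF household_head and application_complete THEN tax_filed]. Adds tax_filed.
tax_filed first appears in round 4.

4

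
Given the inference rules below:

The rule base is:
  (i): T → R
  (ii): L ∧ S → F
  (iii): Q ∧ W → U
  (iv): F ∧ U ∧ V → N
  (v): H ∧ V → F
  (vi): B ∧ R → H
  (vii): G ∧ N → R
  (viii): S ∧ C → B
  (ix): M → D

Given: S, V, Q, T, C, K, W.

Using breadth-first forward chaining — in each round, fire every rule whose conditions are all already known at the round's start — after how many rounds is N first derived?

4

Round 1: (i) [T → R]; (iii) [Q ∧ W → U]; (viii) [S ∧ C → B]. New: R, U, B.
Round 2: (vi) [B ∧ R → H]. New: H.
Round 3: (v) [H ∧ V → F]. New: F.
Round 4: (iv) [F ∧ U ∧ V → N]. New: N.
N first appears in round 4.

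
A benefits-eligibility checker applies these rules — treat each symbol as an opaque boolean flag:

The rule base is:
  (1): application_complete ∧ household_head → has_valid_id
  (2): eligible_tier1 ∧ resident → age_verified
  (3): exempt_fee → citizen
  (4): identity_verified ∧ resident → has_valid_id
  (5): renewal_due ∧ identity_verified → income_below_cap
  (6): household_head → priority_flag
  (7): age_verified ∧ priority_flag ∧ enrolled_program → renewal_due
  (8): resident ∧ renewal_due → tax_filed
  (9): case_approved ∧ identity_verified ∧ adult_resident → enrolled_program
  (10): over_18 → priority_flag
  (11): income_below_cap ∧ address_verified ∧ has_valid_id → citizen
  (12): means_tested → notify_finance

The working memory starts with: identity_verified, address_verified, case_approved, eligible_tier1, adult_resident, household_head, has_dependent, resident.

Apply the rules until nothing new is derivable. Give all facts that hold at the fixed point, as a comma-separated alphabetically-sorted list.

Round 1: (2) [eligible_tier1 ∧ resident → age_verified]; (4) [identity_verified ∧ resident → has_valid_id]; (6) [household_head → priority_flag]; (9) [case_approved ∧ identity_verified ∧ adult_resident → enrolled_program]. New: age_verified, has_valid_id, priority_flag, enrolled_program.
Round 2: (7) [age_verified ∧ priority_flag ∧ enrolled_program → renewal_due]. New: renewal_due.
Round 3: (5) [renewal_due ∧ identity_verified → income_below_cap]; (8) [resident ∧ renewal_due → tax_filed]. New: income_below_cap, tax_filed.
Round 4: (11) [income_below_cap ∧ address_verified ∧ has_valid_id → citizen]. New: citizen.

address_verified, adult_resident, age_verified, case_approved, citizen, eligible_tier1, enrolled_program, has_dependent, has_valid_id, household_head, identity_verified, income_below_cap, priority_flag, renewal_due, resident, tax_filed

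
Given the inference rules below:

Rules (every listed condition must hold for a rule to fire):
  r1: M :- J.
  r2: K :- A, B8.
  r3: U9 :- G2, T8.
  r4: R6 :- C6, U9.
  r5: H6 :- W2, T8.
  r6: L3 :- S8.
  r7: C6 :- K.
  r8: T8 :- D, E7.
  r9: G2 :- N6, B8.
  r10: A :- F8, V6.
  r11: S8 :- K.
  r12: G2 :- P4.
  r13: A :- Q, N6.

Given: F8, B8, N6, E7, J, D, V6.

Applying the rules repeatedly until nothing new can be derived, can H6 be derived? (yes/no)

Round 1: r1 [M :- J.]; r8 [T8 :- D, E7.]; r9 [G2 :- N6, B8.]; r10 [A :- F8, V6.]. New: M, T8, G2, A.
Round 2: r2 [K :- A, B8.]; r3 [U9 :- G2, T8.]. New: K, U9.
Round 3: r7 [C6 :- K.]; r11 [S8 :- K.]. New: C6, S8.
Round 4: r4 [R6 :- C6, U9.]; r6 [L3 :- S8.]. New: R6, L3.
Fixed point reached. H6 is concluded only by r5; r5 needs W2 (never derived).

no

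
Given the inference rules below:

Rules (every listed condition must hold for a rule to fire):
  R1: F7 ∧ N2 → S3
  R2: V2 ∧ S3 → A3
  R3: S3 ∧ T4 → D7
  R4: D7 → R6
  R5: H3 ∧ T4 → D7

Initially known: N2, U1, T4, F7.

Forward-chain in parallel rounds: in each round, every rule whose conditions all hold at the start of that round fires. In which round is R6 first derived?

[1] R1 [F7 ∧ N2 → S3]. ⇒ new: S3.
[2] R3 [S3 ∧ T4 → D7]. ⇒ new: D7.
[3] R4 [D7 → R6]. ⇒ new: R6.
R6 first appears in round 3.

3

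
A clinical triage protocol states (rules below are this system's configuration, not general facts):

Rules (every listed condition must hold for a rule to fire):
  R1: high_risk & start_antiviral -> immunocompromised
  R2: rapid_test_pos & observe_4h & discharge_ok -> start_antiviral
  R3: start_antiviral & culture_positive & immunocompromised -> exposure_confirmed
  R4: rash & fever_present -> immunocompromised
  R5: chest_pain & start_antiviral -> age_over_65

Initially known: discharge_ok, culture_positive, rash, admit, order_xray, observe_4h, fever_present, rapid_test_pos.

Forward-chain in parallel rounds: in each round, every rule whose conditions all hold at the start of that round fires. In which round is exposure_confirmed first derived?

Round 1 fires R2, R4, giving start_antiviral, immunocompromised.
Round 2 fires R3, giving exposure_confirmed.
exposure_confirmed first appears in round 2.

2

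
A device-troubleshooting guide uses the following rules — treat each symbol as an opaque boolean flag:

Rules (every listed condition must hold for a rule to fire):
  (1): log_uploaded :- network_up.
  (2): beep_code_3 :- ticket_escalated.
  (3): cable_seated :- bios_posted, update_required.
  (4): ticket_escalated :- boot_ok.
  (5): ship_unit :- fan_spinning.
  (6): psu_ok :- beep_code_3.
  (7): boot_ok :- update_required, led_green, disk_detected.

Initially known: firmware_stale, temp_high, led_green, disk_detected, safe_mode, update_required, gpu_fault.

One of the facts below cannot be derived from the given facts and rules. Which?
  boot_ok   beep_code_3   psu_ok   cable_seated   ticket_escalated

cable_seated

[1] (7) [boot_ok :- update_required, led_green, disk_detected.]. ⇒ new: boot_ok.
[2] (4) [ticket_escalated :- boot_ok.]. ⇒ new: ticket_escalated.
[3] (2) [beep_code_3 :- ticket_escalated.]. ⇒ new: beep_code_3.
[4] (6) [psu_ok :- beep_code_3.]. ⇒ new: psu_ok.
Derived: boot_ok (round 1), beep_code_3 (round 3), psu_ok (round 4), ticket_escalated (round 2). cable_seated never appears in any round.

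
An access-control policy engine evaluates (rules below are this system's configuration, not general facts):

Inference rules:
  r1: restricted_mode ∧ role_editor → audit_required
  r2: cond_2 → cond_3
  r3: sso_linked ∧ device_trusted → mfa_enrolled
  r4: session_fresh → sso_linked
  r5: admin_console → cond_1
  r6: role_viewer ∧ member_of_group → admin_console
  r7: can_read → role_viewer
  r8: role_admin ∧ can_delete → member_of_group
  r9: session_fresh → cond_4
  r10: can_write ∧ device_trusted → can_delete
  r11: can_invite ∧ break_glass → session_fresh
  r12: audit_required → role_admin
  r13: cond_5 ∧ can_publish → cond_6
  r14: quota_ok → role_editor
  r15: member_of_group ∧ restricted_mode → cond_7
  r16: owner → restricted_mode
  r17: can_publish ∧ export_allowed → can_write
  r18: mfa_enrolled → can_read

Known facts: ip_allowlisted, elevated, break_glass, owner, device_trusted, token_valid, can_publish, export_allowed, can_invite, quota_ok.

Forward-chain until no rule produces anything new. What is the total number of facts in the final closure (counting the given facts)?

26

Round 1: r11 [can_invite ∧ break_glass → session_fresh]; r14 [quota_ok → role_editor]; r16 [owner → restricted_mode]; r17 [can_publish ∧ export_allowed → can_write]. Adds session_fresh, role_editor, restricted_mode, can_write.
Round 2: r1 [restricted_mode ∧ role_editor → audit_required]; r4 [session_fresh → sso_linked]; r9 [session_fresh → cond_4]; r10 [can_write ∧ device_trusted → can_delete]. Adds audit_required, sso_linked, cond_4, can_delete.
Round 3: r3 [sso_linked ∧ device_trusted → mfa_enrolled]; r12 [audit_required → role_admin]. Adds mfa_enrolled, role_admin.
Round 4: r8 [role_admin ∧ can_delete → member_of_group]; r18 [mfa_enrolled → can_read]. Adds member_of_group, can_read.
Round 5: r7 [can_read → role_viewer]; r15 [member_of_group ∧ restricted_mode → cond_7]. Adds role_viewer, cond_7.
Round 6: r6 [role_viewer ∧ member_of_group → admin_console]. Adds admin_console.
Round 7: r5 [admin_console → cond_1]. Adds cond_1.
Closure: {admin_console, audit_required, break_glass, can_delete, can_invite, can_publish, can_read, can_write, cond_1, cond_4, cond_7, device_trusted, elevated, export_allowed, ip_allowlisted, member_of_group, mfa_enrolled, owner, quota_ok, restricted_mode, role_admin, role_editor, role_viewer, session_fresh, sso_linked, token_valid} — 26 facts.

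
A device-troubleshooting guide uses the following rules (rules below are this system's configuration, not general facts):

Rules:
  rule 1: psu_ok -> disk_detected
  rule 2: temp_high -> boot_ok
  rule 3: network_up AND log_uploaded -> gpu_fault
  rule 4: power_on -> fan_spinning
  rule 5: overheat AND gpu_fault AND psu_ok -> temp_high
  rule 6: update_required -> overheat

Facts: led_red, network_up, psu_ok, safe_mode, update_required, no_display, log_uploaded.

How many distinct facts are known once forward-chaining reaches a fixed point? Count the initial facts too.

12

Round 1: rule 1 [psu_ok -> disk_detected]; rule 3 [network_up AND log_uploaded -> gpu_fault]; rule 6 [update_required -> overheat]. New: disk_detected, gpu_fault, overheat.
Round 2: rule 5 [overheat AND gpu_fault AND psu_ok -> temp_high]. New: temp_high.
Round 3: rule 2 [temp_high -> boot_ok]. New: boot_ok.
Closure: {boot_ok, disk_detected, gpu_fault, led_red, log_uploaded, network_up, no_display, overheat, psu_ok, safe_mode, temp_high, update_required} — 12 facts.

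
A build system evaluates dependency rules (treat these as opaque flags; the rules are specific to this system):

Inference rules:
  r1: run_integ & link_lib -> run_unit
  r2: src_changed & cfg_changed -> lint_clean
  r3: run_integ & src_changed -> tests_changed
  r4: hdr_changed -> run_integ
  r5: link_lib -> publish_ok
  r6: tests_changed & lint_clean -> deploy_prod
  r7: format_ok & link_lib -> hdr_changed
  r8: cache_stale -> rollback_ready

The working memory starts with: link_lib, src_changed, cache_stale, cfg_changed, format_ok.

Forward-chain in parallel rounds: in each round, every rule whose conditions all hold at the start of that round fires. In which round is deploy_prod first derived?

4

Round 1: r2 [src_changed & cfg_changed -> lint_clean]; r5 [link_lib -> publish_ok]; r7 [format_ok & link_lib -> hdr_changed]; r8 [cache_stale -> rollback_ready]. Adds lint_clean, publish_ok, hdr_changed, rollback_ready.
Round 2: r4 [hdr_changed -> run_integ]. Adds run_integ.
Round 3: r1 [run_integ & link_lib -> run_unit]; r3 [run_integ & src_changed -> tests_changed]. Adds run_unit, tests_changed.
Round 4: r6 [tests_changed & lint_clean -> deploy_prod]. Adds deploy_prod.
deploy_prod first appears in round 4.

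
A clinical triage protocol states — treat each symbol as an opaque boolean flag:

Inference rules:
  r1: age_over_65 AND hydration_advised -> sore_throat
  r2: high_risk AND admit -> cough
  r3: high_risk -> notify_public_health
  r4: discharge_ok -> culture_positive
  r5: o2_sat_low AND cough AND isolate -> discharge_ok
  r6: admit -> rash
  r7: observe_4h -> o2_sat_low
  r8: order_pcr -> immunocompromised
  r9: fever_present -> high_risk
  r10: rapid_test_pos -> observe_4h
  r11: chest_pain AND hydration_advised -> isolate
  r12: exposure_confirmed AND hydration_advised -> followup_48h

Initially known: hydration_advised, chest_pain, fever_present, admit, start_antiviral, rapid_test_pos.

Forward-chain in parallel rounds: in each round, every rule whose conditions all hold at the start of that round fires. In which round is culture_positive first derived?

Round 1: r6 [admit -> rash]; r9 [fever_present -> high_risk]; r10 [rapid_test_pos -> observe_4h]; r11 [chest_pain AND hydration_advised -> isolate]. Adds rash, high_risk, observe_4h, isolate.
Round 2: r2 [high_risk AND admit -> cough]; r3 [high_risk -> notify_public_health]; r7 [observe_4h -> o2_sat_low]. Adds cough, notify_public_health, o2_sat_low.
Round 3: r5 [o2_sat_low AND cough AND isolate -> discharge_ok]. Adds discharge_ok.
Round 4: r4 [discharge_ok -> culture_positive]. Adds culture_positive.
culture_positive first appears in round 4.

4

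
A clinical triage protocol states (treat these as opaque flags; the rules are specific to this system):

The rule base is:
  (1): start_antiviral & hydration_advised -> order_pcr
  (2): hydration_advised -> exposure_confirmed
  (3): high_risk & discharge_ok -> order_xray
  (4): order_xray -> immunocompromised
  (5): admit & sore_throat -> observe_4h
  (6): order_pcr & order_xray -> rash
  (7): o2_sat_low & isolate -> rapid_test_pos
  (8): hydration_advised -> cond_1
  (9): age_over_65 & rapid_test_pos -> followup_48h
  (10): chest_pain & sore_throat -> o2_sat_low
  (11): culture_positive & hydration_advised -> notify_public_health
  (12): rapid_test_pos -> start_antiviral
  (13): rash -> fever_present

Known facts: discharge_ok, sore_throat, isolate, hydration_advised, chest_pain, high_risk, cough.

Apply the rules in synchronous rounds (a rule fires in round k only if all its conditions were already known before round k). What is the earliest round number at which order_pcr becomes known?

Round 1: (2) [hydration_advised -> exposure_confirmed]; (3) [high_risk & discharge_ok -> order_xray]; (8) [hydration_advised -> cond_1]; (10) [chest_pain & sore_throat -> o2_sat_low]. New: exposure_confirmed, order_xray, cond_1, o2_sat_low.
Round 2: (4) [order_xray -> immunocompromised]; (7) [o2_sat_low & isolate -> rapid_test_pos]. New: immunocompromised, rapid_test_pos.
Round 3: (12) [rapid_test_pos -> start_antiviral]. New: start_antiviral.
Round 4: (1) [start_antiviral & hydration_advised -> order_pcr]. New: order_pcr.
order_pcr first appears in round 4.

4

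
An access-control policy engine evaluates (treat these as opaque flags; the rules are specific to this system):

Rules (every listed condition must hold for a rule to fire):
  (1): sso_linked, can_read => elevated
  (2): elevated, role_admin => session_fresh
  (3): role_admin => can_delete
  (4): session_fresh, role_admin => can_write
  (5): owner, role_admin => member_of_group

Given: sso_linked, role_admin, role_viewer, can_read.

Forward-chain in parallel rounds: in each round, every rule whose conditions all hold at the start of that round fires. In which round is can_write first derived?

3

Round 1 — (1), (3), derive elevated, can_delete.
Round 2 — (2), derive session_fresh.
Round 3 — (4), derive can_write.
can_write first appears in round 3.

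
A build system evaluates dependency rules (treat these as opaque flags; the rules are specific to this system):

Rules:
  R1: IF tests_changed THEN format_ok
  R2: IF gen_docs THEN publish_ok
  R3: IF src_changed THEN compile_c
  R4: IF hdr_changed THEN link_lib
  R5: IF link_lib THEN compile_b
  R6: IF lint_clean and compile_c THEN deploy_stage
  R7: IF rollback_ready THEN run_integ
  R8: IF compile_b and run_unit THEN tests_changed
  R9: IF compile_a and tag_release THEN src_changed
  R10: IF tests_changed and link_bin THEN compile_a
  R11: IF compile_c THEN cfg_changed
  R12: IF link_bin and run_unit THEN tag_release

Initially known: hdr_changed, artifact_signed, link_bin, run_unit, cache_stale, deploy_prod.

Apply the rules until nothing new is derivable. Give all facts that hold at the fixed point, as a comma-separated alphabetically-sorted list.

[1] R4 [IF hdr_changed THEN link_lib]; R12 [IF link_bin and run_unit THEN tag_release]. ⇒ new: link_lib, tag_release.
[2] R5 [IF link_lib THEN compile_b]. ⇒ new: compile_b.
[3] R8 [IF compile_b and run_unit THEN tests_changed]. ⇒ new: tests_changed.
[4] R1 [IF tests_changed THEN format_ok]; R10 [IF tests_changed and link_bin THEN compile_a]. ⇒ new: format_ok, compile_a.
[5] R9 [IF compile_a and tag_release THEN src_changed]. ⇒ new: src_changed.
[6] R3 [IF src_changed THEN compile_c]. ⇒ new: compile_c.
[7] R11 [IF compile_c THEN cfg_changed]. ⇒ new: cfg_changed.

artifact_signed, cache_stale, cfg_changed, compile_a, compile_b, compile_c, deploy_prod, format_ok, hdr_changed, link_bin, link_lib, run_unit, src_changed, tag_release, tests_changed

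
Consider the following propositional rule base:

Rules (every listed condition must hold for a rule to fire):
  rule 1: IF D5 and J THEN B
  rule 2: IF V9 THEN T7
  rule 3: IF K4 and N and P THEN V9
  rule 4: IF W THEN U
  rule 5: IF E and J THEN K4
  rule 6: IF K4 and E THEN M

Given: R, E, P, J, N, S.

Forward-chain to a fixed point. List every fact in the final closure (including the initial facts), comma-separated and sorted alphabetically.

E, J, K4, M, N, P, R, S, T7, V9

[1] rule 5 [IF E and J THEN K4]. ⇒ new: K4.
[2] rule 3 [IF K4 and N and P THEN V9]; rule 6 [IF K4 and E THEN M]. ⇒ new: V9, M.
[3] rule 2 [IF V9 THEN T7]. ⇒ new: T7.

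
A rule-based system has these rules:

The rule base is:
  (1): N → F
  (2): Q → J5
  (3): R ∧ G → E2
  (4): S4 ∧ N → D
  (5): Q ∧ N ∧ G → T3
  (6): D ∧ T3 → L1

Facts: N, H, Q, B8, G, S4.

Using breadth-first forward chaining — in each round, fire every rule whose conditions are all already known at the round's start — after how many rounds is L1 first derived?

2

[1] (1) [N → F]; (2) [Q → J5]; (4) [S4 ∧ N → D]; (5) [Q ∧ N ∧ G → T3]. ⇒ new: F, J5, D, T3.
[2] (6) [D ∧ T3 → L1]. ⇒ new: L1.
L1 first appears in round 2.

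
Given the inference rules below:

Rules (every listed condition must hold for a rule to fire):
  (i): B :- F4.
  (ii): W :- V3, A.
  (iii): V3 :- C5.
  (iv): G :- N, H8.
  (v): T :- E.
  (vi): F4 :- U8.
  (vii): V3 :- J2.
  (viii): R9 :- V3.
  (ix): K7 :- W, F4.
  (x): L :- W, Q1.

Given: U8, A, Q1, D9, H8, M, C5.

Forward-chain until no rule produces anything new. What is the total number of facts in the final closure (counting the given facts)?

[1] (iii) [V3 :- C5.]; (vi) [F4 :- U8.]. ⇒ new: V3, F4.
[2] (i) [B :- F4.]; (ii) [W :- V3, A.]; (viii) [R9 :- V3.]. ⇒ new: B, W, R9.
[3] (ix) [K7 :- W, F4.]; (x) [L :- W, Q1.]. ⇒ new: K7, L.
Closure: {A, B, C5, D9, F4, H8, K7, L, M, Q1, R9, U8, V3, W} — 14 facts.

14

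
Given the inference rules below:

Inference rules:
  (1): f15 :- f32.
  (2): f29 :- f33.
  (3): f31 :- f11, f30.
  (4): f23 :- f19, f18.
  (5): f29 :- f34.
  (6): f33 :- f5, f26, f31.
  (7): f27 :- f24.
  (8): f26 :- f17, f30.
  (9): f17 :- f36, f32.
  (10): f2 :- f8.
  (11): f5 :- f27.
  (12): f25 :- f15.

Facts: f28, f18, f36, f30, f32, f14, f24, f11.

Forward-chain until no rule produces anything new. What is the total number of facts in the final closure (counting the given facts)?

17

Round 1 fires (1), (3), (7), (9), giving f15, f31, f27, f17.
Round 2 fires (8), (11), (12), giving f26, f5, f25.
Round 3 fires (6), giving f33.
Round 4 fires (2), giving f29.
Closure: {f11, f14, f15, f17, f18, f24, f25, f26, f27, f28, f29, f30, f31, f32, f33, f36, f5} — 17 facts.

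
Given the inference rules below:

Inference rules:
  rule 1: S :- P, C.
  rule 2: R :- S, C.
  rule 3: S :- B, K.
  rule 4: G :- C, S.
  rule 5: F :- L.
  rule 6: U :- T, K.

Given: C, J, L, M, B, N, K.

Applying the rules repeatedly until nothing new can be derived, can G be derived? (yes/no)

Round 1 — rule 3, rule 5, derive S, F.
Round 2 — rule 2, rule 4, derive R, G.
G appears in round 2, so it is derivable.

yes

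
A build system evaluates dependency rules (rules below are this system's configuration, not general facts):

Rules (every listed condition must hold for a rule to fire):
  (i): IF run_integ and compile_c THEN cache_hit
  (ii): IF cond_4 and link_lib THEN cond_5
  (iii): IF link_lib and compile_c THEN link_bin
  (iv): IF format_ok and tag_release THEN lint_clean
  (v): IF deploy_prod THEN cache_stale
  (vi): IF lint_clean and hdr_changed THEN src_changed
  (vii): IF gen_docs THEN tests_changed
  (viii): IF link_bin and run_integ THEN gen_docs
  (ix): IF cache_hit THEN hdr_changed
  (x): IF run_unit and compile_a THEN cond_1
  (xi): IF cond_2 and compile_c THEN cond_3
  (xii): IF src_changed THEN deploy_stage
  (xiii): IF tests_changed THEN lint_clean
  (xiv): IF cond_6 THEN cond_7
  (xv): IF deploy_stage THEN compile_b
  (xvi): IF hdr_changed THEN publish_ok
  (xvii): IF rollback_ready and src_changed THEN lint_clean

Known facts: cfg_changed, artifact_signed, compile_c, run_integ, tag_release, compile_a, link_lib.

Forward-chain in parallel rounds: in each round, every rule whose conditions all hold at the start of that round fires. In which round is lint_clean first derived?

Round 1 — (i), (iii), derive cache_hit, link_bin.
Round 2 — (viii), (ix), derive gen_docs, hdr_changed.
Round 3 — (vii), (xvi), derive tests_changed, publish_ok.
Round 4 — (xiii), derive lint_clean.
lint_clean first appears in round 4.

4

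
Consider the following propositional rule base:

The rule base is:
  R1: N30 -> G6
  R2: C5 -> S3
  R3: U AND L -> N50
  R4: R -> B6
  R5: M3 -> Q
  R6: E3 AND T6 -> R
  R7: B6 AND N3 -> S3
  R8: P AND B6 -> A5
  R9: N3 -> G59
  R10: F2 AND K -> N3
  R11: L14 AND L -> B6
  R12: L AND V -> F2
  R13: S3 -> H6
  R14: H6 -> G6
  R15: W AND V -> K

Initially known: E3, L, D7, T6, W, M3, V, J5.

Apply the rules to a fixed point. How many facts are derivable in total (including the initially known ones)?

Round 1: R5 [M3 -> Q]; R6 [E3 AND T6 -> R]; R12 [L AND V -> F2]; R15 [W AND V -> K]. Adds Q, R, F2, K.
Round 2: R4 [R -> B6]; R10 [F2 AND K -> N3]. Adds B6, N3.
Round 3: R7 [B6 AND N3 -> S3]; R9 [N3 -> G59]. Adds S3, G59.
Round 4: R13 [S3 -> H6]. Adds H6.
Round 5: R14 [H6 -> G6]. Adds G6.
Closure: {B6, D7, E3, F2, G59, G6, H6, J5, K, L, M3, N3, Q, R, S3, T6, V, W} — 18 facts.

18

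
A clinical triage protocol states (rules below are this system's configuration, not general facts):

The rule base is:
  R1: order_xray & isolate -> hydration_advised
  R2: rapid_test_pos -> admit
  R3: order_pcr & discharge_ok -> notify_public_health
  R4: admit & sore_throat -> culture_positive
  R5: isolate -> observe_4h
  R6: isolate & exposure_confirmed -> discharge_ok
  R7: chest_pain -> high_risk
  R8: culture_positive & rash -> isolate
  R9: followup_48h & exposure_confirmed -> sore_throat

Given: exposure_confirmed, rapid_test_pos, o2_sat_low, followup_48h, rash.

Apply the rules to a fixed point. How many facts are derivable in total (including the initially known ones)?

[1] R2 [rapid_test_pos -> admit]; R9 [followup_48h & exposure_confirmed -> sore_throat]. ⇒ new: admit, sore_throat.
[2] R4 [admit & sore_throat -> culture_positive]. ⇒ new: culture_positive.
[3] R8 [culture_positive & rash -> isolate]. ⇒ new: isolate.
[4] R5 [isolate -> observe_4h]; R6 [isolate & exposure_confirmed -> discharge_ok]. ⇒ new: observe_4h, discharge_ok.
Closure: {admit, culture_positive, discharge_ok, exposure_confirmed, followup_48h, isolate, o2_sat_low, observe_4h, rapid_test_pos, rash, sore_throat} — 11 facts.

11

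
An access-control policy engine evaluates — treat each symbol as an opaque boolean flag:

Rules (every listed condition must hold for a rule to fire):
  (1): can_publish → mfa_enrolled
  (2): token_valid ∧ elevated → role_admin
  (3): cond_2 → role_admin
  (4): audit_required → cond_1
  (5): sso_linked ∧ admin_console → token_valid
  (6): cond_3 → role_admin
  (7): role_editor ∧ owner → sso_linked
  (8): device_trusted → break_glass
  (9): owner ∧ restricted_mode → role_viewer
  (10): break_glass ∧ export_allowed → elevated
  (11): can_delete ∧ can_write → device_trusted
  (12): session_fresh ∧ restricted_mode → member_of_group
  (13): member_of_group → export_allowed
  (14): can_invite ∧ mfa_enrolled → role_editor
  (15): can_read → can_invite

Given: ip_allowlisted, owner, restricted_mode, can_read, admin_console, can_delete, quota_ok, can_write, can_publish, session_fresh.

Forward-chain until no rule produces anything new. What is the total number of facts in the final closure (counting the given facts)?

Round 1 fires (1), (9), (11), (12), (15), giving mfa_enrolled, role_viewer, device_trusted, member_of_group, can_invite.
Round 2 fires (8), (13), (14), giving break_glass, export_allowed, role_editor.
Round 3 fires (7), (10), giving sso_linked, elevated.
Round 4 fires (5), giving token_valid.
Round 5 fires (2), giving role_admin.
Closure: {admin_console, break_glass, can_delete, can_invite, can_publish, can_read, can_write, device_trusted, elevated, export_allowed, ip_allowlisted, member_of_group, mfa_enrolled, owner, quota_ok, restricted_mode, role_admin, role_editor, role_viewer, session_fresh, sso_linked, token_valid} — 22 facts.

22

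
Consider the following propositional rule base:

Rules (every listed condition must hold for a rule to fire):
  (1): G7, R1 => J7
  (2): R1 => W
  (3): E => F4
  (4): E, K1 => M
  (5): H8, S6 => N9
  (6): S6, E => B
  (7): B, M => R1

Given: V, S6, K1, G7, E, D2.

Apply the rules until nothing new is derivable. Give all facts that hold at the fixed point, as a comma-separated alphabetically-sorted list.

B, D2, E, F4, G7, J7, K1, M, R1, S6, V, W

Round 1: (3) [E => F4]; (4) [E, K1 => M]; (6) [S6, E => B]. Adds F4, M, B.
Round 2: (7) [B, M => R1]. Adds R1.
Round 3: (1) [G7, R1 => J7]; (2) [R1 => W]. Adds J7, W.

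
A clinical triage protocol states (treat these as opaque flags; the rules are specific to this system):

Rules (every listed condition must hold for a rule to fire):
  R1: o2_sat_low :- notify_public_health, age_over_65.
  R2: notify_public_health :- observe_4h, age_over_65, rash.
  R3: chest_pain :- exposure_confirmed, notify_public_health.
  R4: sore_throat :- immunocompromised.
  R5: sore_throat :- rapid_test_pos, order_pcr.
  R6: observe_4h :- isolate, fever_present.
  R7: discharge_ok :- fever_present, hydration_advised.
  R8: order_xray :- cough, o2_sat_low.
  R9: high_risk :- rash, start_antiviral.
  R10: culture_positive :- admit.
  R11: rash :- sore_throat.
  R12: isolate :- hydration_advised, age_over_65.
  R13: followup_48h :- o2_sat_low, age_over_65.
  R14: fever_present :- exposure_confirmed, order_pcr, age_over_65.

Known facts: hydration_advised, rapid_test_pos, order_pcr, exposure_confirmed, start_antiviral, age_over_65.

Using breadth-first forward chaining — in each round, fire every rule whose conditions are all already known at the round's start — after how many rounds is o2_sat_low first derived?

Round 1: R5 [sore_throat :- rapid_test_pos, order_pcr.]; R12 [isolate :- hydration_advised, age_over_65.]; R14 [fever_present :- exposure_confirmed, order_pcr, age_over_65.]. Adds sore_throat, isolate, fever_present.
Round 2: R6 [observe_4h :- isolate, fever_present.]; R7 [discharge_ok :- fever_present, hydration_advised.]; R11 [rash :- sore_throat.]. Adds observe_4h, discharge_ok, rash.
Round 3: R2 [notify_public_health :- observe_4h, age_over_65, rash.]; R9 [high_risk :- rash, start_antiviral.]. Adds notify_public_health, high_risk.
Round 4: R1 [o2_sat_low :- notify_public_health, age_over_65.]; R3 [chest_pain :- exposure_confirmed, notify_public_health.]. Adds o2_sat_low, chest_pain.
o2_sat_low first appears in round 4.

4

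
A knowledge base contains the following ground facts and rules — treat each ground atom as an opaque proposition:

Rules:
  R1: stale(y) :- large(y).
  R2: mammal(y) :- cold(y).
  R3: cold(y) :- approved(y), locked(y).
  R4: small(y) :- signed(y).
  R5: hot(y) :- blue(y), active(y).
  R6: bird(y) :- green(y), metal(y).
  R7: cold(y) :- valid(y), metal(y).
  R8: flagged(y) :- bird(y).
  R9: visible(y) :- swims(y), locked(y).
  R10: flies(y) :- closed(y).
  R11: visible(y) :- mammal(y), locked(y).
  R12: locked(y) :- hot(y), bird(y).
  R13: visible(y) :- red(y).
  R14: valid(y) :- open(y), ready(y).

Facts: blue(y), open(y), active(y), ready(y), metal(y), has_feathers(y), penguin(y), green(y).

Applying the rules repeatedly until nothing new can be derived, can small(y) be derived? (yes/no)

no

Round 1: R5 [hot(y) :- blue(y), active(y).]; R6 [bird(y) :- green(y), metal(y).]; R14 [valid(y) :- open(y), ready(y).]. Adds hot(y), bird(y), valid(y).
Round 2: R7 [cold(y) :- valid(y), metal(y).]; R8 [flagged(y) :- bird(y).]; R12 [locked(y) :- hot(y), bird(y).]. Adds cold(y), flagged(y), locked(y).
Round 3: R2 [mammal(y) :- cold(y).]. Adds mammal(y).
Round 4: R11 [visible(y) :- mammal(y), locked(y).]. Adds visible(y).
Fixed point reached. small(y) is concluded only by R4; R4 needs signed(y) (never derived).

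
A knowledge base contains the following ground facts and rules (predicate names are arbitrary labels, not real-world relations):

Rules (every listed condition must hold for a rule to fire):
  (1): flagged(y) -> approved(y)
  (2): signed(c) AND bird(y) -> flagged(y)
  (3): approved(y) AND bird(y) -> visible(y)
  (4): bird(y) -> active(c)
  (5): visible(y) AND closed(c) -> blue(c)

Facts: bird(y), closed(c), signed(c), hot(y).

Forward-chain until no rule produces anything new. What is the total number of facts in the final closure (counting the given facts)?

9

Round 1: (2) [signed(c) AND bird(y) -> flagged(y)]; (4) [bird(y) -> active(c)]. Adds flagged(y), active(c).
Round 2: (1) [flagged(y) -> approved(y)]. Adds approved(y).
Round 3: (3) [approved(y) AND bird(y) -> visible(y)]. Adds visible(y).
Round 4: (5) [visible(y) AND closed(c) -> blue(c)]. Adds blue(c).
Closure: {active(c), approved(y), bird(y), blue(c), closed(c), flagged(y), hot(y), signed(c), visible(y)} — 9 facts.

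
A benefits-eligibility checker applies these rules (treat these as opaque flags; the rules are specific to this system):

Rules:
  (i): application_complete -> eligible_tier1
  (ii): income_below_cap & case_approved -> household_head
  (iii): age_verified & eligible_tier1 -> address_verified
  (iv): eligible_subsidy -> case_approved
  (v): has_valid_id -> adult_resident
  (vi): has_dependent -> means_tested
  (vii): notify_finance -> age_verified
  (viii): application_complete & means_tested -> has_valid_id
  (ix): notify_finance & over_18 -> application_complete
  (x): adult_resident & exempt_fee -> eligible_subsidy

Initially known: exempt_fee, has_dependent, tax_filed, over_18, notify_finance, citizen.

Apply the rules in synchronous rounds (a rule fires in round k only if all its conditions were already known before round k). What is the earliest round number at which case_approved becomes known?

5

[1] (vi) [has_dependent -> means_tested]; (vii) [notify_finance -> age_verified]; (ix) [notify_finance & over_18 -> application_complete]. ⇒ new: means_tested, age_verified, application_complete.
[2] (i) [application_complete -> eligible_tier1]; (viii) [application_complete & means_tested -> has_valid_id]. ⇒ new: eligible_tier1, has_valid_id.
[3] (iii) [age_verified & eligible_tier1 -> address_verified]; (v) [has_valid_id -> adult_resident]. ⇒ new: address_verified, adult_resident.
[4] (x) [adult_resident & exempt_fee -> eligible_subsidy]. ⇒ new: eligible_subsidy.
[5] (iv) [eligible_subsidy -> case_approved]. ⇒ new: case_approved.
case_approved first appears in round 5.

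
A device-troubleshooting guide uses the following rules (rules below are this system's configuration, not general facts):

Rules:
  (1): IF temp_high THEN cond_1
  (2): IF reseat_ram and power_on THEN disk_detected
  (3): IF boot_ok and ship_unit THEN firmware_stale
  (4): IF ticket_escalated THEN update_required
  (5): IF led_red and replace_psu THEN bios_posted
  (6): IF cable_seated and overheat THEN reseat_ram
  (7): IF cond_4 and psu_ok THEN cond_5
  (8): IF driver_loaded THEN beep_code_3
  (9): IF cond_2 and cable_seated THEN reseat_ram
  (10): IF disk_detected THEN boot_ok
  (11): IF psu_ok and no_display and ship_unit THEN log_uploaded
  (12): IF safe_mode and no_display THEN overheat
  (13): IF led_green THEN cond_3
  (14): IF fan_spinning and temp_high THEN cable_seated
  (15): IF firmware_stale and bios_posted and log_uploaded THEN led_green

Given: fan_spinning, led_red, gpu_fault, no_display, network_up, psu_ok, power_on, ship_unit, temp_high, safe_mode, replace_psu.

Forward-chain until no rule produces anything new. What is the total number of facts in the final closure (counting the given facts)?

Round 1 — (1), (5), (11), (12), (14), derive cond_1, bios_posted, log_uploaded, overheat, cable_seated.
Round 2 — (6), derive reseat_ram.
Round 3 — (2), derive disk_detected.
Round 4 — (10), derive boot_ok.
Round 5 — (3), derive firmware_stale.
Round 6 — (15), derive led_green.
Round 7 — (13), derive cond_3.
Closure: {bios_posted, boot_ok, cable_seated, cond_1, cond_3, disk_detected, fan_spinning, firmware_stale, gpu_fault, led_green, led_red, log_uploaded, network_up, no_display, overheat, power_on, psu_ok, replace_psu, reseat_ram, safe_mode, ship_unit, temp_high} — 22 facts.

22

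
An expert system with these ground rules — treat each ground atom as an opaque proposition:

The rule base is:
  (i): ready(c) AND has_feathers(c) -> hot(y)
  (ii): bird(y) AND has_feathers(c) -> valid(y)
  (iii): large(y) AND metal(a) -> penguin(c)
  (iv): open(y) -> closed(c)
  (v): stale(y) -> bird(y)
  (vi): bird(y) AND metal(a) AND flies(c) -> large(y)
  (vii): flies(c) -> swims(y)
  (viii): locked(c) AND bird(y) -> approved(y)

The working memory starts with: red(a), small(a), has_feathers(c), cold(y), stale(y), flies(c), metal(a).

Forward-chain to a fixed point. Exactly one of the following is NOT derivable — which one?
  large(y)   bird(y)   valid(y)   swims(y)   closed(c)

[1] (v) [stale(y) -> bird(y)]; (vii) [flies(c) -> swims(y)]. ⇒ new: bird(y), swims(y).
[2] (ii) [bird(y) AND has_feathers(c) -> valid(y)]; (vi) [bird(y) AND metal(a) AND flies(c) -> large(y)]. ⇒ new: valid(y), large(y).
[3] (iii) [large(y) AND metal(a) -> penguin(c)]. ⇒ new: penguin(c).
Derived: bird(y) (round 1), large(y) (round 2), valid(y) (round 2), swims(y) (round 1). closed(c) never appears in any round.

closed(c)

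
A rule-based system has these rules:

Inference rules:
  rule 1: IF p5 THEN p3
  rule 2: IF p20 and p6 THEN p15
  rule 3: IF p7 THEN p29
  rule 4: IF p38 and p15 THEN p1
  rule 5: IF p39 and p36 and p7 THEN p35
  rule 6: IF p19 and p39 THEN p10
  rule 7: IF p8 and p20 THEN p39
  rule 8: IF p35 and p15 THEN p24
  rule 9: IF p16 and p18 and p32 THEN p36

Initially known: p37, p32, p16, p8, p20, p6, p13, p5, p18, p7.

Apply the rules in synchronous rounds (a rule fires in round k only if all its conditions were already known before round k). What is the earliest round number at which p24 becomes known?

Round 1 — rule 1, rule 2, rule 3, rule 7, rule 9, derive p3, p15, p29, p39, p36.
Round 2 — rule 5, derive p35.
Round 3 — rule 8, derive p24.
p24 first appears in round 3.

3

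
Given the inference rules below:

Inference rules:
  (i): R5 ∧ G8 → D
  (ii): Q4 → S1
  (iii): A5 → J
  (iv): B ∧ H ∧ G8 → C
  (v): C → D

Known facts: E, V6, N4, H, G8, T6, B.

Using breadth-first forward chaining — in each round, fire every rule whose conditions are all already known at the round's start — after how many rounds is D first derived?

2

Round 1 — (iv), derive C.
Round 2 — (v), derive D.
D first appears in round 2.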